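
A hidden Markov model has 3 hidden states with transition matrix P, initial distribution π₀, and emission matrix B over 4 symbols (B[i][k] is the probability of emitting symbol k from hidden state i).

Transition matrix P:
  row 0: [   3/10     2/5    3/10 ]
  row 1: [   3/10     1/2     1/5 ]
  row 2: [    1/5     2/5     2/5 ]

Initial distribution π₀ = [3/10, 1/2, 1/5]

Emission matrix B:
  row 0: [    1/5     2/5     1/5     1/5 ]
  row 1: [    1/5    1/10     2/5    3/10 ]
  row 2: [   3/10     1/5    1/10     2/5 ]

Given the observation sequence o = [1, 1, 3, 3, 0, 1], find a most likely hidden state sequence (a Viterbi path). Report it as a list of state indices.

path = [0, 0, 1, 1, 1, 0]

t=0: δ = [1.200e-01, 5.000e-02, 4.000e-02]  (obs o_0=1)
t=1: δ = [1.440e-02, 4.800e-03, 7.200e-03]  ψ = [0, 0, 0]  (obs o_1=1)
t=2: δ = [8.640e-04, 1.728e-03, 1.728e-03]  ψ = [0, 0, 0]  (obs o_2=3)
t=3: δ = [1.037e-04, 2.592e-04, 2.765e-04]  ψ = [1, 1, 2]  (obs o_3=3)
t=4: δ = [1.555e-05, 2.592e-05, 3.318e-05]  ψ = [1, 1, 2]  (obs o_4=0)
t=5: δ = [3.110e-06, 1.327e-06, 2.654e-06]  ψ = [1, 2, 2]  (obs o_5=1)
backtrack: best end state = 0; path = [0, 0, 1, 1, 1, 0]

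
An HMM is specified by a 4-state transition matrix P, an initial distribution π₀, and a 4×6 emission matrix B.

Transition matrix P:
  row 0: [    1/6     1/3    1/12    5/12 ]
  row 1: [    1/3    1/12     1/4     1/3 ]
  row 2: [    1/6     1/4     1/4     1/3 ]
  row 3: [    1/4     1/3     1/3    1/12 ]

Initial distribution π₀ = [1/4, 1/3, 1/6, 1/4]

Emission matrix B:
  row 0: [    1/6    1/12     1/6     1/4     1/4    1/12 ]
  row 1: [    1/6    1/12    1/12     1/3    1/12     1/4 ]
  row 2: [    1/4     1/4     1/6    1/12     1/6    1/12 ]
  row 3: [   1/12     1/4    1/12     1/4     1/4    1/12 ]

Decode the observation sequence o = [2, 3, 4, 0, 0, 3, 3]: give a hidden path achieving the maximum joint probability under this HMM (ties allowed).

t=0: δ = [4.167e-02, 2.778e-02, 2.778e-02, 2.083e-02]  (obs o_0=2)
t=1: δ = [2.315e-03, 4.630e-03, 5.787e-04, 4.340e-03]  ψ = [1, 0, 1, 0]  (obs o_1=3)
t=2: δ = [3.858e-04, 1.206e-04, 2.411e-04, 3.858e-04]  ψ = [1, 3, 3, 1]  (obs o_2=4)
t=3: δ = [1.608e-05, 2.143e-05, 3.215e-05, 1.340e-05]  ψ = [3, 0, 3, 0]  (obs o_3=0)
t=4: δ = [1.191e-06, 1.340e-06, 2.009e-06, 8.931e-07]  ψ = [1, 2, 2, 2]  (obs o_4=0)
t=5: δ = [1.116e-07, 1.674e-07, 4.186e-08, 1.674e-07]  ψ = [1, 2, 2, 2]  (obs o_5=3)
t=6: δ = [1.395e-08, 1.861e-08, 4.651e-09, 1.395e-08]  ψ = [1, 3, 3, 1]  (obs o_6=3)
backtrack: best end state = 1; path = [0, 1, 3, 2, 2, 3, 1]

path = [0, 1, 3, 2, 2, 3, 1]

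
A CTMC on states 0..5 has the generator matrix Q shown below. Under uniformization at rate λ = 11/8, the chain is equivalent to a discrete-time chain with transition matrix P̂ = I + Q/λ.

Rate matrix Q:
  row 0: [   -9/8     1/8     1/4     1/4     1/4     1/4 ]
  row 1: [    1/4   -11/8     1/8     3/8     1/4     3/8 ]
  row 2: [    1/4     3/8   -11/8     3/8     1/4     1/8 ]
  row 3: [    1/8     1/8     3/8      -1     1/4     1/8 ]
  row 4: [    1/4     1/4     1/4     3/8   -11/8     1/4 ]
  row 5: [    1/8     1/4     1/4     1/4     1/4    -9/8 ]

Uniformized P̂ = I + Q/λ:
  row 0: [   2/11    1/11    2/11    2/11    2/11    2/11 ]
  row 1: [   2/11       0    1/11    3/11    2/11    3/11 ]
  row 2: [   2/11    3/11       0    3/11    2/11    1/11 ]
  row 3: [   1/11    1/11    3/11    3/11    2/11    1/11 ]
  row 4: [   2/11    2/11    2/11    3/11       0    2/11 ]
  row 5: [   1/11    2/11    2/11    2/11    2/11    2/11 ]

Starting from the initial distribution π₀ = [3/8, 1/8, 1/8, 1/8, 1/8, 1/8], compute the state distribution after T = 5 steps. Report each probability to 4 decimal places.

t=0: π = [0.3750, 0.1250, 0.1250, 0.1250, 0.1250, 0.1250]
t=1: π = [0.1591, 0.1250, 0.1591, 0.2273, 0.1591, 0.1705]
t=2: π = [0.1457, 0.1384, 0.1622, 0.2428, 0.1529, 0.1581]
t=3: π = [0.1454, 0.1361, 0.1618, 0.2451, 0.1540, 0.1576]
t=4: π = [0.1452, 0.1363, 0.1623, 0.2452, 0.1538, 0.1572]
t=5: π = [0.1452, 0.1363, 0.1622, 0.2452, 0.1539, 0.1572]

π = [0.1452, 0.1363, 0.1622, 0.2452, 0.1539, 0.1572]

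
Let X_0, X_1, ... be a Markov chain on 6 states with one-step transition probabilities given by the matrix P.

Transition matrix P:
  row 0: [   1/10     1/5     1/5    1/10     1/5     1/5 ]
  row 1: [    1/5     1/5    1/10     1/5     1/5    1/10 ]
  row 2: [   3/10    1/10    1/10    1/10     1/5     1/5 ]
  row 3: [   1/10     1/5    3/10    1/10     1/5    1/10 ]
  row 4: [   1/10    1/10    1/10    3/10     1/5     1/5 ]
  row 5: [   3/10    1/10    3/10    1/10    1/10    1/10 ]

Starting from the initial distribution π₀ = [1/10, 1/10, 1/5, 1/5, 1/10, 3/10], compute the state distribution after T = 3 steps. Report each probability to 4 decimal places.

π = [0.1816, 0.1480, 0.1798, 0.1520, 0.1841, 0.1545]

t=0: π = [0.1000, 0.1000, 0.2000, 0.2000, 0.1000, 0.3000]
t=1: π = [0.2100, 0.1400, 0.2100, 0.1300, 0.1700, 0.1400]
t=2: π = [0.1840, 0.1480, 0.1750, 0.1480, 0.1860, 0.1590]
t=3: π = [0.1816, 0.1480, 0.1798, 0.1520, 0.1841, 0.1545]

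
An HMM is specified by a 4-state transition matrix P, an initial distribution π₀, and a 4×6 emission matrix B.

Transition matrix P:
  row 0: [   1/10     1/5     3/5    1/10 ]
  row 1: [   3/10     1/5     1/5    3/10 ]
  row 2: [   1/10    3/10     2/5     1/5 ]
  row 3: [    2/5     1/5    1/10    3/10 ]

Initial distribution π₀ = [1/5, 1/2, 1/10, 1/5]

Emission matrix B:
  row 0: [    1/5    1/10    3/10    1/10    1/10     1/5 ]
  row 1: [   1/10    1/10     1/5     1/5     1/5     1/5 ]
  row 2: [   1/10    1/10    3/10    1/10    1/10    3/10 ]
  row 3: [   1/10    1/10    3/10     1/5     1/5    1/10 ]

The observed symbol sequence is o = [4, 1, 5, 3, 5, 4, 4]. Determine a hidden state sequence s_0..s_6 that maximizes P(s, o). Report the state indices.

path = [1, 0, 2, 2, 2, 1, 3]

t=0: δ = [2.000e-02, 1.000e-01, 1.000e-02, 4.000e-02]  (obs o_0=4)
t=1: δ = [3.000e-03, 2.000e-03, 2.000e-03, 3.000e-03]  ψ = [1, 1, 1, 1]  (obs o_1=1)
t=2: δ = [2.400e-04, 1.200e-04, 5.400e-04, 9.000e-05]  ψ = [3, 0, 0, 3]  (obs o_2=5)
t=3: δ = [5.400e-06, 3.240e-05, 2.160e-05, 2.160e-05]  ψ = [2, 2, 2, 2]  (obs o_3=3)
t=4: δ = [1.944e-06, 1.296e-06, 2.592e-06, 9.720e-07]  ψ = [1, 1, 2, 1]  (obs o_4=5)
t=5: δ = [3.888e-08, 1.555e-07, 1.166e-07, 1.037e-07]  ψ = [1, 2, 0, 2]  (obs o_5=4)
t=6: δ = [4.666e-09, 6.998e-09, 4.666e-09, 9.331e-09]  ψ = [1, 2, 2, 1]  (obs o_6=4)
backtrack: best end state = 3; path = [1, 0, 2, 2, 2, 1, 3]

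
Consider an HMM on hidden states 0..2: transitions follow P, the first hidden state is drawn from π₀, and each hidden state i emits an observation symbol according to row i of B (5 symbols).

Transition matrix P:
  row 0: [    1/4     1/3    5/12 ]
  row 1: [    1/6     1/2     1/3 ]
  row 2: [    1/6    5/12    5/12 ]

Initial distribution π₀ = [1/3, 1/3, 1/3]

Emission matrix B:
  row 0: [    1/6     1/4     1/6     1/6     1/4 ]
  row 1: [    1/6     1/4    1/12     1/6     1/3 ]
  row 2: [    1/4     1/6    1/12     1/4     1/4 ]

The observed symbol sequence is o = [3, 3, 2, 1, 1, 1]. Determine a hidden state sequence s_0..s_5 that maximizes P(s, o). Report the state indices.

path = [2, 2, 1, 1, 1, 1]

t=0: δ = [5.556e-02, 5.556e-02, 8.333e-02]  (obs o_0=3)
t=1: δ = [2.315e-03, 5.787e-03, 8.681e-03]  ψ = [0, 2, 2]  (obs o_1=3)
t=2: δ = [2.411e-04, 3.014e-04, 3.014e-04]  ψ = [2, 2, 2]  (obs o_2=2)
t=3: δ = [1.507e-05, 3.768e-05, 2.093e-05]  ψ = [0, 1, 2]  (obs o_3=1)
t=4: δ = [1.570e-06, 4.710e-06, 2.093e-06]  ψ = [1, 1, 1]  (obs o_4=1)
t=5: δ = [1.962e-07, 5.887e-07, 2.616e-07]  ψ = [1, 1, 1]  (obs o_5=1)
backtrack: best end state = 1; path = [2, 2, 1, 1, 1, 1]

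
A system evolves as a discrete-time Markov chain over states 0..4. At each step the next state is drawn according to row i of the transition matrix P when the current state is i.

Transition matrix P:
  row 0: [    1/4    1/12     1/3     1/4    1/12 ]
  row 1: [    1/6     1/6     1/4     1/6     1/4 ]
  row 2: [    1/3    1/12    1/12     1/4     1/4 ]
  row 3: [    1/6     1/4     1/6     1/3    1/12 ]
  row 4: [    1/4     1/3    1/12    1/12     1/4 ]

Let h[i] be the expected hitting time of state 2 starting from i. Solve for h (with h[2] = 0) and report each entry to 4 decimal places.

First-step conditioning: h[2] = 0; for i ≠ 2, h[i] = 1 + Σ_k P[i][k]·h[k].
  h[0] = 1 + 1/4·h[0] + 1/12·h[1] + 1/4·h[3] + 1/12·h[4]
  h[1] = 1 + 1/6·h[0] + 1/6·h[1] + 1/6·h[3] + 1/4·h[4]
  h[3] = 1 + 1/6·h[0] + 1/4·h[1] + 1/3·h[3] + 1/12·h[4]
  h[4] = 1 + 1/4·h[0] + 1/3·h[1] + 1/12·h[3] + 1/4·h[4]
Solving the 4×4 linear system over states ≠ 2 gives exactly h = [879/217, 990/217, 0, 1059/217, 1140/217] (h[2] = 0 is the target).

h = [4.0507, 4.5622, 0.0000, 4.8802, 5.2535]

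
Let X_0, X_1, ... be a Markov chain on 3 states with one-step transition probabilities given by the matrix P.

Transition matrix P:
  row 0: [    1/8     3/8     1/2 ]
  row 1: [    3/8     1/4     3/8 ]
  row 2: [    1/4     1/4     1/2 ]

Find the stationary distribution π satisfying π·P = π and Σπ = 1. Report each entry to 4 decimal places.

π = [0.2535, 0.2817, 0.4648]

Balance equations π_j = Σ_i π_i·P[i][j]:
  π_0 = 1/8·π_0 + 3/8·π_1 + 1/4·π_2
  π_1 = 3/8·π_0 + 1/4·π_1 + 1/4·π_2
  normalize: π_0 + π_1 + π_2 = 1
Solving the linear system gives exactly π = [18/71, 20/71, 33/71].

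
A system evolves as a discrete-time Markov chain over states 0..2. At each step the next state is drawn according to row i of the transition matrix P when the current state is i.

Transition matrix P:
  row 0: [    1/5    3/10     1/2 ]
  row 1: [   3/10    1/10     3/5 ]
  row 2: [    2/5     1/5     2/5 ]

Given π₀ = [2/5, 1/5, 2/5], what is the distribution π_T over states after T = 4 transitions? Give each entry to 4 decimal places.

π = [0.3158, 0.2105, 0.4738]

t=0: π = [0.4000, 0.2000, 0.4000]
t=1: π = [0.3000, 0.2200, 0.4800]
t=2: π = [0.3180, 0.2080, 0.4740]
t=3: π = [0.3156, 0.2110, 0.4734]
t=4: π = [0.3158, 0.2105, 0.4738]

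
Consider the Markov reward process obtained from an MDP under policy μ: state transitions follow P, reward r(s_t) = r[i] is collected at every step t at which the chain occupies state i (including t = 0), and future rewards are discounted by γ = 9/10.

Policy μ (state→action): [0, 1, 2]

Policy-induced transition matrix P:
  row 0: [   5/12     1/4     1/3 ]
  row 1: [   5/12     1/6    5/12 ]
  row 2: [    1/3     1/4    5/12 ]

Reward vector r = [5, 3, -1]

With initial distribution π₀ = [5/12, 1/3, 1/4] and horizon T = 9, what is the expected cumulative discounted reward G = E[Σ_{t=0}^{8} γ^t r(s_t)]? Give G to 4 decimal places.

t=0: π = [0.4167, 0.3333, 0.2500], E[r] = 2.8333, γ^t·E[r] = 2.833333, running G = 2.833333
t=1: π = [0.3958, 0.2222, 0.3819], E[r] = 2.2639, γ^t·E[r] = 2.037500, running G = 4.870833
t=2: π = [0.3848, 0.2315, 0.3837], E[r] = 2.2350, γ^t·E[r] = 1.810313, running G = 6.681146
t=3: π = [0.3847, 0.2307, 0.3846], E[r] = 2.2310, γ^t·E[r] = 1.626398, running G = 8.307544
t=4: π = [0.3846, 0.2308, 0.3846], E[r] = 2.2308, γ^t·E[r] = 1.463627, running G = 9.771171
t=5: π = [0.3846, 0.2308, 0.3846], E[r] = 2.2308, γ^t·E[r] = 1.317248, running G = 11.088419
t=6: π = [0.3846, 0.2308, 0.3846], E[r] = 2.2308, γ^t·E[r] = 1.185522, running G = 12.273941
t=7: π = [0.3846, 0.2308, 0.3846], E[r] = 2.2308, γ^t·E[r] = 1.066970, running G = 13.340911
t=8: π = [0.3846, 0.2308, 0.3846], E[r] = 2.2308, γ^t·E[r] = 0.960273, running G = 14.301184

G = 14.3012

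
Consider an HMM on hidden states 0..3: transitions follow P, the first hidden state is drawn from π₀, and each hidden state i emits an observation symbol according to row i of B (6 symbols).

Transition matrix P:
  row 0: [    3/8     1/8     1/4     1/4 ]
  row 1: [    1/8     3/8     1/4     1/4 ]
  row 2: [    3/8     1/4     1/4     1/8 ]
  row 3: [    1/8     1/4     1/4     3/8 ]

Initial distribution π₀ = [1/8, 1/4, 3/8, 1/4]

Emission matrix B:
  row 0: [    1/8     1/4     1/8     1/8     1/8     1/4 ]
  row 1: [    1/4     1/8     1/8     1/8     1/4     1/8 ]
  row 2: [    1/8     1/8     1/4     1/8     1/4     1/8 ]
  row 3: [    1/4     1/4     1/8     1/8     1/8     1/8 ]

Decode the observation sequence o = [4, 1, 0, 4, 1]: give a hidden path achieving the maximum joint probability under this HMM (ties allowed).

path = [2, 0, 3, 2, 0]

t=0: δ = [1.562e-02, 6.250e-02, 9.375e-02, 3.125e-02]  (obs o_0=4)
t=1: δ = [8.789e-03, 2.930e-03, 2.930e-03, 3.906e-03]  ψ = [2, 1, 2, 1]  (obs o_1=1)
t=2: δ = [4.120e-04, 2.747e-04, 2.747e-04, 5.493e-04]  ψ = [0, 0, 0, 0]  (obs o_2=0)
t=3: δ = [1.931e-05, 3.433e-05, 3.433e-05, 2.575e-05]  ψ = [0, 3, 3, 3]  (obs o_3=4)
t=4: δ = [3.219e-06, 1.609e-06, 1.073e-06, 2.414e-06]  ψ = [2, 1, 1, 3]  (obs o_4=1)
backtrack: best end state = 0; path = [2, 0, 3, 2, 0]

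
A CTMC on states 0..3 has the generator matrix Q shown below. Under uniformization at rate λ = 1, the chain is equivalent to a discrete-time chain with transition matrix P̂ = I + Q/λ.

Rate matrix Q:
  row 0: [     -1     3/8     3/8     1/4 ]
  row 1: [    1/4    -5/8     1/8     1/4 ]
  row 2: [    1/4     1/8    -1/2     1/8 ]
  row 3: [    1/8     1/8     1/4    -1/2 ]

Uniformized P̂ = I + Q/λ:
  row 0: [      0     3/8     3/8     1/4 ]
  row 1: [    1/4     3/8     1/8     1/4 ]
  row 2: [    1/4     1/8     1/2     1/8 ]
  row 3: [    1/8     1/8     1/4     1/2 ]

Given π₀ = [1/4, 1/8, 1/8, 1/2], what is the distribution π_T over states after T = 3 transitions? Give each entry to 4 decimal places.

t=0: π = [0.2500, 0.1250, 0.1250, 0.5000]
t=1: π = [0.1250, 0.2188, 0.2969, 0.3594]
t=2: π = [0.1738, 0.2109, 0.3125, 0.3027]
t=3: π = [0.1687, 0.2212, 0.3235, 0.2866]

π = [0.1687, 0.2212, 0.3235, 0.2866]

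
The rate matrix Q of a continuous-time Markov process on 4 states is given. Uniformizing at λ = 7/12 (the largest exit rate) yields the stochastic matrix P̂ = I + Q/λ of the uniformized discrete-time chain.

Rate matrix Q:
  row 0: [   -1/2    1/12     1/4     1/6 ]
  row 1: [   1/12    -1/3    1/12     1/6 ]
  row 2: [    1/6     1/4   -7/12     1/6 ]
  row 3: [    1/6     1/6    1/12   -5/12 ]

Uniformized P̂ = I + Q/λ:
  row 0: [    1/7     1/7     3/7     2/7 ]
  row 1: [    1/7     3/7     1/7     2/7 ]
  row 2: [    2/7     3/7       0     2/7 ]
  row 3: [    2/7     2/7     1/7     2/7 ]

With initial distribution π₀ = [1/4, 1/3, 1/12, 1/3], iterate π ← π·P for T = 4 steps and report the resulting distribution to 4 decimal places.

π = [0.2093, 0.3283, 0.1768, 0.2857]

t=0: π = [0.2500, 0.3333, 0.0833, 0.3333]
t=1: π = [0.2024, 0.3095, 0.2024, 0.2857]
t=2: π = [0.2126, 0.3299, 0.1718, 0.2857]
t=3: π = [0.2082, 0.3270, 0.1791, 0.2857]
t=4: π = [0.2093, 0.3283, 0.1768, 0.2857]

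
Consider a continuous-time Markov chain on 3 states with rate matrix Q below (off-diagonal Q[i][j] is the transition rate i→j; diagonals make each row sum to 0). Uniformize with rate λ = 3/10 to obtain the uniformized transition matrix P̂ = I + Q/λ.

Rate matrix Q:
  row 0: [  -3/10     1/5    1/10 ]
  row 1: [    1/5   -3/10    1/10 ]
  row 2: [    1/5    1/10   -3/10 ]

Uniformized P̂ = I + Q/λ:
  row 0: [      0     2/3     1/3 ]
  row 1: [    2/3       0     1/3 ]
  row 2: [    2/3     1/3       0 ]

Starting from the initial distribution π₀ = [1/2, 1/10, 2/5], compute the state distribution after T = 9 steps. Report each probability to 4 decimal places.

t=0: π = [0.5000, 0.1000, 0.4000]
t=1: π = [0.3333, 0.4667, 0.2000]
t=2: π = [0.4444, 0.2889, 0.2667]
t=3: π = [0.3704, 0.3852, 0.2444]
t=4: π = [0.4198, 0.3284, 0.2519]
t=5: π = [0.3868, 0.3638, 0.2494]
t=6: π = [0.4088, 0.3410, 0.2502]
t=7: π = [0.3941, 0.3559, 0.2499]
t=8: π = [0.4039, 0.3461, 0.2500]
t=9: π = [0.3974, 0.3526, 0.2500]

π = [0.3974, 0.3526, 0.2500]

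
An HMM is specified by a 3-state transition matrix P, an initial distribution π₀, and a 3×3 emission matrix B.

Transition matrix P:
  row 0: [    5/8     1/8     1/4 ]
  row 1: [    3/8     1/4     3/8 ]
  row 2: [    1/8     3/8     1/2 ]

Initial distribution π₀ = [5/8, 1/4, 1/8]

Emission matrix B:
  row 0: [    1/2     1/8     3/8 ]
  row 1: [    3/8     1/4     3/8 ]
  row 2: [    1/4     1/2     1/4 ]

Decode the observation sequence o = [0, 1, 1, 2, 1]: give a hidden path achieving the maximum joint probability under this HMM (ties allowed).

t=0: δ = [3.125e-01, 9.375e-02, 3.125e-02]  (obs o_0=0)
t=1: δ = [2.441e-02, 9.766e-03, 3.906e-02]  ψ = [0, 0, 0]  (obs o_1=1)
t=2: δ = [1.907e-03, 3.662e-03, 9.766e-03]  ψ = [0, 2, 2]  (obs o_2=1)
t=3: δ = [5.150e-04, 1.373e-03, 1.221e-03]  ψ = [1, 2, 2]  (obs o_3=2)
t=4: δ = [6.437e-05, 1.144e-04, 3.052e-04]  ψ = [1, 2, 2]  (obs o_4=1)
backtrack: best end state = 2; path = [0, 2, 2, 2, 2]

path = [0, 2, 2, 2, 2]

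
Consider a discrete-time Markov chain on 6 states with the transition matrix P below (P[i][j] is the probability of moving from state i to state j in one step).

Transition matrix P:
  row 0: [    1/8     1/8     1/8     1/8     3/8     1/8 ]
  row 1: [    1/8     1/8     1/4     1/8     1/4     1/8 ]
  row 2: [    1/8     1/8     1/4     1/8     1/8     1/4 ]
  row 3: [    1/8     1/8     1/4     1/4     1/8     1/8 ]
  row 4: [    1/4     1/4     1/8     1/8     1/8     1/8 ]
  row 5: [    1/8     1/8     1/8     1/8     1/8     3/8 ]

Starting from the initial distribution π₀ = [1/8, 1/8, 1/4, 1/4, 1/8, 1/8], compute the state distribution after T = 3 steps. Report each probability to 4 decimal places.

t=0: π = [0.1250, 0.1250, 0.2500, 0.2500, 0.1250, 0.1250]
t=1: π = [0.1406, 0.1406, 0.2031, 0.1563, 0.1719, 0.1875]
t=2: π = [0.1465, 0.1465, 0.1875, 0.1445, 0.1777, 0.1973]
t=3: π = [0.1472, 0.1472, 0.1848, 0.1431, 0.1799, 0.1978]

π = [0.1472, 0.1472, 0.1848, 0.1431, 0.1799, 0.1978]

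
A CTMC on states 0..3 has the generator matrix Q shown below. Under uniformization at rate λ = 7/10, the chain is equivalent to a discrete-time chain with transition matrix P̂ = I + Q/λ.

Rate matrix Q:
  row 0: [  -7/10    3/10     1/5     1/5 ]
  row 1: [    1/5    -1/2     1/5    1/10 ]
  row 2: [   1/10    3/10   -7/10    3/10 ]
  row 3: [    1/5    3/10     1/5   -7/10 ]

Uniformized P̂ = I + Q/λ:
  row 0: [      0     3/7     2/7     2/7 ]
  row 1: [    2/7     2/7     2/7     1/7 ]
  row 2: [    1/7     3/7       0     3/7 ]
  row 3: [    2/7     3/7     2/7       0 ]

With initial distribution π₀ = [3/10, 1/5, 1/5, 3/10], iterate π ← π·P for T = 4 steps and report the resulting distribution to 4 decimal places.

π = [0.1979, 0.3749, 0.2221, 0.2051]

t=0: π = [0.3000, 0.2000, 0.2000, 0.3000]
t=1: π = [0.1714, 0.4000, 0.2286, 0.2000]
t=2: π = [0.2041, 0.3714, 0.2204, 0.2041]
t=3: π = [0.1959, 0.3755, 0.2227, 0.2058]
t=4: π = [0.1979, 0.3749, 0.2221, 0.2051]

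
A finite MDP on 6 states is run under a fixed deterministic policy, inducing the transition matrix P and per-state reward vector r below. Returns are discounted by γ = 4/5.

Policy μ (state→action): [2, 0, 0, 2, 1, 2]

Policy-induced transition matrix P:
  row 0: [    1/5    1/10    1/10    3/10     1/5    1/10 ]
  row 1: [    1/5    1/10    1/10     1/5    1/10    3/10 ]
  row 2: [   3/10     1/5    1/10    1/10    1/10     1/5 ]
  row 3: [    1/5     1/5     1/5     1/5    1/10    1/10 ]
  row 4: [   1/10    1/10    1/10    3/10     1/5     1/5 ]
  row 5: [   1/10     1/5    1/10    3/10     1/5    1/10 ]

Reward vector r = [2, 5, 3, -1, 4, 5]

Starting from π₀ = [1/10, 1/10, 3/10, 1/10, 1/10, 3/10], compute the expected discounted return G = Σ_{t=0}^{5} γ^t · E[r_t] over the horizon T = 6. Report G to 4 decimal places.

G = 10.5742

t=0: π = [0.1000, 0.1000, 0.3000, 0.1000, 0.1000, 0.3000], E[r] = 3.4000, γ^t·E[r] = 3.400000, running G = 3.400000
t=1: π = [0.1900, 0.1700, 0.1100, 0.2200, 0.1500, 0.1600], E[r] = 2.7400, γ^t·E[r] = 2.192000, running G = 5.592000
t=2: π = [0.1800, 0.1490, 0.1220, 0.2390, 0.1500, 0.1600], E[r] = 2.6320, γ^t·E[r] = 1.684480, running G = 7.276480
t=3: π = [0.1812, 0.1521, 0.1239, 0.2368, 0.1490, 0.1570], E[r] = 2.6388, γ^t·E[r] = 1.351066, running G = 8.627546
t=4: π = [0.1818, 0.1518, 0.1237, 0.2363, 0.1487, 0.1577], E[r] = 2.6406, γ^t·E[r] = 1.081577, running G = 9.709123
t=5: π = [0.1817, 0.1518, 0.1236, 0.2365, 0.1488, 0.1576], E[r] = 2.6400, γ^t·E[r] = 0.865079, running G = 10.574203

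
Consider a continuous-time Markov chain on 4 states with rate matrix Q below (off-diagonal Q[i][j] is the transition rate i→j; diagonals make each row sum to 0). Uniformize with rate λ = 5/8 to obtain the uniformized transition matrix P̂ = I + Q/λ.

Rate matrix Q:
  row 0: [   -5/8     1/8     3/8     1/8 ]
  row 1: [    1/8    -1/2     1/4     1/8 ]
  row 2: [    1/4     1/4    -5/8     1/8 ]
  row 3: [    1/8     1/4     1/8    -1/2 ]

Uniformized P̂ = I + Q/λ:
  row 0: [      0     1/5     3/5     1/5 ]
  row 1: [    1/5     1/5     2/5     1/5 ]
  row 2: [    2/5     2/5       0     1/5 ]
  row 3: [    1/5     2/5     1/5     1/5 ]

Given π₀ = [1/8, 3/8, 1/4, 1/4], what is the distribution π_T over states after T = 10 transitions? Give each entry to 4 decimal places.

t=0: π = [0.1250, 0.3750, 0.2500, 0.2500]
t=1: π = [0.2250, 0.3000, 0.2750, 0.2000]
t=2: π = [0.2100, 0.2950, 0.2950, 0.2000]
t=3: π = [0.2170, 0.2990, 0.2840, 0.2000]
t=4: π = [0.2134, 0.2968, 0.2898, 0.2000]
t=5: π = [0.2153, 0.2980, 0.2868, 0.2000]
t=6: π = [0.2143, 0.2974, 0.2884, 0.2000]
t=7: π = [0.2148, 0.2977, 0.2875, 0.2000]
t=8: π = [0.2145, 0.2975, 0.2880, 0.2000]
t=9: π = [0.2147, 0.2976, 0.2877, 0.2000]
t=10: π = [0.2146, 0.2975, 0.2878, 0.2000]

π = [0.2146, 0.2975, 0.2878, 0.2000]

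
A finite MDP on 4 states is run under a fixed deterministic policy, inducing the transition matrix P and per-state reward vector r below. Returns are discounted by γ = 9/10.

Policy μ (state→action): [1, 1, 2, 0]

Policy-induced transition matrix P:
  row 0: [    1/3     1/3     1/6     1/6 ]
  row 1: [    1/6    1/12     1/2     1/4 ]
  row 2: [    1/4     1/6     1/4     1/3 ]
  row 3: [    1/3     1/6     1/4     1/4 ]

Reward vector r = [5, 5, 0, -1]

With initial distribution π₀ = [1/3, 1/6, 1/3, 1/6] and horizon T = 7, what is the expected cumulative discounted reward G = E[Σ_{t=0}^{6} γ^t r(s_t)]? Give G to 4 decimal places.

G = 11.3228

t=0: π = [0.3333, 0.1667, 0.3333, 0.1667], E[r] = 2.3333, γ^t·E[r] = 2.333333, running G = 2.333333
t=1: π = [0.2778, 0.2083, 0.2639, 0.2500], E[r] = 2.1806, γ^t·E[r] = 1.962500, running G = 4.295833
t=2: π = [0.2766, 0.1956, 0.2789, 0.2488], E[r] = 2.1123, γ^t·E[r] = 1.710938, running G = 6.006771
t=3: π = [0.2775, 0.1965, 0.2758, 0.2502], E[r] = 2.1196, γ^t·E[r] = 1.545188, running G = 7.551958
t=4: π = [0.2776, 0.1965, 0.2760, 0.2499], E[r] = 2.1209, γ^t·E[r] = 1.391491, running G = 8.943450
t=5: π = [0.2776, 0.1966, 0.2760, 0.2499], E[r] = 2.1208, γ^t·E[r] = 1.252307, running G = 10.195757
t=6: π = [0.2776, 0.1965, 0.2760, 0.2499], E[r] = 2.1208, γ^t·E[r] = 1.127054, running G = 11.322811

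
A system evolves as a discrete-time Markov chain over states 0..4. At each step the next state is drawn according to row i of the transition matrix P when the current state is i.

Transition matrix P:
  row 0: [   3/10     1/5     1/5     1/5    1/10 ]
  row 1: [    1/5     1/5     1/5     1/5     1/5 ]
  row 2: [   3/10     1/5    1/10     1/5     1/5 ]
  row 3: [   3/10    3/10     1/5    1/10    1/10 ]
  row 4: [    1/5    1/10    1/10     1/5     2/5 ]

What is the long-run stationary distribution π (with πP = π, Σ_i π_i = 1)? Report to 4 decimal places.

π = [0.2607, 0.1987, 0.1641, 0.1818, 0.1947]

Balance equations π_j = Σ_i π_i·P[i][j]:
  π_0 = 3/10·π_0 + 1/5·π_1 + 3/10·π_2 + 3/10·π_3 + 1/5·π_4
  π_1 = 1/5·π_0 + 1/5·π_1 + 1/5·π_2 + 3/10·π_3 + 1/10·π_4
  π_2 = 1/5·π_0 + 1/5·π_1 + 1/10·π_2 + 1/5·π_3 + 1/10·π_4
  π_3 = 1/5·π_0 + 1/5·π_1 + 1/5·π_2 + 1/10·π_3 + 1/5·π_4
  normalize: π_0 + π_1 + π_2 + π_3 + π_4 = 1
Solving the linear system gives exactly π = [324/1243, 247/1243, 204/1243, 2/11, 22/113].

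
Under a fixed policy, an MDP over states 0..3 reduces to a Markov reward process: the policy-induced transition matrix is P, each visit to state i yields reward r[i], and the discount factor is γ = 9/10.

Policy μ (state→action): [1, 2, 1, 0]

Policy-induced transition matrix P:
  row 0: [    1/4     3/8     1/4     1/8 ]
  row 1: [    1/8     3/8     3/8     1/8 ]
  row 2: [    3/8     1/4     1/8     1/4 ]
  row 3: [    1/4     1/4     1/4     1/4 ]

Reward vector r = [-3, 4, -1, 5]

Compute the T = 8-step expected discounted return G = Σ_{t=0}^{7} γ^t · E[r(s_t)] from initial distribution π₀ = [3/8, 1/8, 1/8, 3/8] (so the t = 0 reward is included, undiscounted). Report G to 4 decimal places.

G = 6.7304

t=0: π = [0.3750, 0.1250, 0.1250, 0.3750], E[r] = 1.1250, γ^t·E[r] = 1.125000, running G = 1.125000
t=1: π = [0.2500, 0.3125, 0.2500, 0.1875], E[r] = 1.1875, γ^t·E[r] = 1.068750, running G = 2.193750
t=2: π = [0.2422, 0.3203, 0.2578, 0.1797], E[r] = 1.1953, γ^t·E[r] = 0.968203, running G = 3.161953
t=3: π = [0.2422, 0.3203, 0.2578, 0.1797], E[r] = 1.1953, γ^t·E[r] = 0.871383, running G = 4.033336
t=4: π = [0.2422, 0.3203, 0.2578, 0.1797], E[r] = 1.1953, γ^t·E[r] = 0.784245, running G = 4.817580
t=5: π = [0.2422, 0.3203, 0.2578, 0.1797], E[r] = 1.1953, γ^t·E[r] = 0.705820, running G = 5.523401
t=6: π = [0.2422, 0.3203, 0.2578, 0.1797], E[r] = 1.1953, γ^t·E[r] = 0.635238, running G = 6.158639
t=7: π = [0.2422, 0.3203, 0.2578, 0.1797], E[r] = 1.1953, γ^t·E[r] = 0.571714, running G = 6.730353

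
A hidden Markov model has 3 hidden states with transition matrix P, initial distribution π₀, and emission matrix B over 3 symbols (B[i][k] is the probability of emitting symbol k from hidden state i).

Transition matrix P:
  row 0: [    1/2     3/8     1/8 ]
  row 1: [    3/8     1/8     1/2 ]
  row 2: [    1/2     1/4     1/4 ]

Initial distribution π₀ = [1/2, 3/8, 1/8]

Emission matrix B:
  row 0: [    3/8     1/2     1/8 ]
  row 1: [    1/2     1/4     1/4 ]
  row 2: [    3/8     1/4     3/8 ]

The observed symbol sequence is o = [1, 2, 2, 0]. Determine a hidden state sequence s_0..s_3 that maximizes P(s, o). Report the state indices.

t=0: δ = [2.500e-01, 9.375e-02, 3.125e-02]  (obs o_0=1)
t=1: δ = [1.562e-02, 2.344e-02, 1.758e-02]  ψ = [0, 0, 1]  (obs o_1=2)
t=2: δ = [1.099e-03, 1.465e-03, 4.395e-03]  ψ = [1, 0, 1]  (obs o_2=2)
t=3: δ = [8.240e-04, 5.493e-04, 4.120e-04]  ψ = [2, 2, 2]  (obs o_3=0)
backtrack: best end state = 0; path = [0, 1, 2, 0]

path = [0, 1, 2, 0]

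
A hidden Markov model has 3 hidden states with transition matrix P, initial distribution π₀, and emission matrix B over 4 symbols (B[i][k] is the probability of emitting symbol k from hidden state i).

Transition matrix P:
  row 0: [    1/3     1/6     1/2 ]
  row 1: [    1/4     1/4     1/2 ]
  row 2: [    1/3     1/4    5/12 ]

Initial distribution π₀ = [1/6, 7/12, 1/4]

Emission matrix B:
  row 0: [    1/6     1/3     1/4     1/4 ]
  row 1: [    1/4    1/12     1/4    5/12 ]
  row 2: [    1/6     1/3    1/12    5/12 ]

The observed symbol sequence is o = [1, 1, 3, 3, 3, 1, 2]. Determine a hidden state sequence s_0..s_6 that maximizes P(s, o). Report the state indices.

t=0: δ = [5.556e-02, 4.861e-02, 8.333e-02]  (obs o_0=1)
t=1: δ = [9.259e-03, 1.736e-03, 1.157e-02]  ψ = [2, 2, 2]  (obs o_1=1)
t=2: δ = [9.645e-04, 1.206e-03, 2.009e-03]  ψ = [2, 2, 2]  (obs o_2=3)
t=3: δ = [1.674e-04, 2.093e-04, 3.489e-04]  ψ = [2, 2, 2]  (obs o_3=3)
t=4: δ = [2.907e-05, 3.634e-05, 6.056e-05]  ψ = [2, 2, 2]  (obs o_4=3)
t=5: δ = [6.729e-06, 1.262e-06, 8.412e-06]  ψ = [2, 2, 2]  (obs o_5=1)
t=6: δ = [7.010e-07, 5.257e-07, 2.921e-07]  ψ = [2, 2, 2]  (obs o_6=2)
backtrack: best end state = 0; path = [2, 2, 2, 2, 2, 2, 0]

path = [2, 2, 2, 2, 2, 2, 0]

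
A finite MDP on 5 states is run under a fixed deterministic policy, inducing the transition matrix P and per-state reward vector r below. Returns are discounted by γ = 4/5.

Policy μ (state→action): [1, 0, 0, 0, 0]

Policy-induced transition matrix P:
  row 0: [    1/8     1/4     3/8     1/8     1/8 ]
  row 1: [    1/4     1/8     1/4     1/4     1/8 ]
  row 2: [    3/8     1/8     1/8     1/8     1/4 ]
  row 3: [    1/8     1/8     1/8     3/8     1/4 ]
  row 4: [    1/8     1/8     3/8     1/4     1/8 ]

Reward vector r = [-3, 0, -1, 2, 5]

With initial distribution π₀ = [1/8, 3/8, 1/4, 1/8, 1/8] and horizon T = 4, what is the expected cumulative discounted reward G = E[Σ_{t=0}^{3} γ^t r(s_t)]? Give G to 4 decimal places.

G = 1.1131

t=0: π = [0.1250, 0.3750, 0.2500, 0.1250, 0.1250], E[r] = 0.2500, γ^t·E[r] = 0.250000, running G = 0.250000
t=1: π = [0.2344, 0.1406, 0.2344, 0.2188, 0.1719], E[r] = 0.3594, γ^t·E[r] = 0.287500, running G = 0.537500
t=2: π = [0.2012, 0.1543, 0.2441, 0.2188, 0.1816], E[r] = 0.4980, γ^t·E[r] = 0.318750, running G = 0.856250
t=3: π = [0.2053, 0.1501, 0.2400, 0.2217, 0.1829], E[r] = 0.5017, γ^t·E[r] = 0.256875, running G = 1.113125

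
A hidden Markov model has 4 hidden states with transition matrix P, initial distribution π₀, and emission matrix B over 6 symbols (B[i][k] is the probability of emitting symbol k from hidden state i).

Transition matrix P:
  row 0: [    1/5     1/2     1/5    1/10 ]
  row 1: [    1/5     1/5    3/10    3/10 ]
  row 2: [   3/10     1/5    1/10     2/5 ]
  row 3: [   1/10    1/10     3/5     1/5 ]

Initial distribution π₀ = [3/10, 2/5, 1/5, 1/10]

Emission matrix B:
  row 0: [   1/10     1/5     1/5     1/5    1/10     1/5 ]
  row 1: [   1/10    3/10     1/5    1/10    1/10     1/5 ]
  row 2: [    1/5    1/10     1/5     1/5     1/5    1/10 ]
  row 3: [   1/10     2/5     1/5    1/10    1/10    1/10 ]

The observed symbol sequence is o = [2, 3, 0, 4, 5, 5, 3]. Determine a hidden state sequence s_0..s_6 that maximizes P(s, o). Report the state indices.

t=0: δ = [6.000e-02, 8.000e-02, 4.000e-02, 2.000e-02]  (obs o_0=2)
t=1: δ = [3.200e-03, 3.000e-03, 4.800e-03, 2.400e-03]  ψ = [1, 0, 1, 1]  (obs o_1=3)
t=2: δ = [1.440e-04, 1.600e-04, 2.880e-04, 1.920e-04]  ψ = [2, 0, 3, 2]  (obs o_2=0)
t=3: δ = [8.640e-06, 7.200e-06, 2.304e-05, 1.152e-05]  ψ = [2, 0, 3, 2]  (obs o_3=4)
t=4: δ = [1.382e-06, 9.216e-07, 6.912e-07, 9.216e-07]  ψ = [2, 2, 3, 2]  (obs o_4=5)
t=5: δ = [5.530e-08, 1.382e-07, 5.530e-08, 2.765e-08]  ψ = [0, 0, 3, 1]  (obs o_5=5)
t=6: δ = [5.530e-09, 2.765e-09, 8.294e-09, 4.147e-09]  ψ = [1, 0, 1, 1]  (obs o_6=3)
backtrack: best end state = 2; path = [1, 2, 3, 2, 0, 1, 2]

path = [1, 2, 3, 2, 0, 1, 2]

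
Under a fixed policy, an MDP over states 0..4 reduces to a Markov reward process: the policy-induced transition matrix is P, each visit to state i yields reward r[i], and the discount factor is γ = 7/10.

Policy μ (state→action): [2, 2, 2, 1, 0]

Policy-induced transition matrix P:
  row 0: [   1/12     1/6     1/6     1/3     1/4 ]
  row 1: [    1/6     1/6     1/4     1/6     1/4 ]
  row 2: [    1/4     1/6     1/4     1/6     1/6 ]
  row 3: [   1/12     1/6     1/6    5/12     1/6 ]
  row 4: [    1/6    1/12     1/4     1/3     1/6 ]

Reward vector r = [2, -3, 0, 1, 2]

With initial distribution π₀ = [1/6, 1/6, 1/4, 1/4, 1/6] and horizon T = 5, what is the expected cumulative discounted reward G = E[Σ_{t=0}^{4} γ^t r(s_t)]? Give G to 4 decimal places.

t=0: π = [0.1667, 0.1667, 0.2500, 0.2500, 0.1667], E[r] = 0.4167, γ^t·E[r] = 0.416667, running G = 0.416667
t=1: π = [0.1528, 0.1528, 0.2153, 0.2847, 0.1944], E[r] = 0.5208, γ^t·E[r] = 0.364583, running G = 0.781250
t=2: π = [0.1481, 0.1505, 0.2135, 0.2957, 0.1921], E[r] = 0.5249, γ^t·E[r] = 0.257193, running G = 1.038443
t=3: π = [0.1475, 0.1507, 0.2130, 0.2973, 0.1916], E[r] = 0.5234, γ^t·E[r] = 0.179523, running G = 1.217966
t=4: π = [0.1474, 0.1507, 0.2129, 0.2975, 0.1915], E[r] = 0.5231, γ^t·E[r] = 0.125599, running G = 1.343565

G = 1.3436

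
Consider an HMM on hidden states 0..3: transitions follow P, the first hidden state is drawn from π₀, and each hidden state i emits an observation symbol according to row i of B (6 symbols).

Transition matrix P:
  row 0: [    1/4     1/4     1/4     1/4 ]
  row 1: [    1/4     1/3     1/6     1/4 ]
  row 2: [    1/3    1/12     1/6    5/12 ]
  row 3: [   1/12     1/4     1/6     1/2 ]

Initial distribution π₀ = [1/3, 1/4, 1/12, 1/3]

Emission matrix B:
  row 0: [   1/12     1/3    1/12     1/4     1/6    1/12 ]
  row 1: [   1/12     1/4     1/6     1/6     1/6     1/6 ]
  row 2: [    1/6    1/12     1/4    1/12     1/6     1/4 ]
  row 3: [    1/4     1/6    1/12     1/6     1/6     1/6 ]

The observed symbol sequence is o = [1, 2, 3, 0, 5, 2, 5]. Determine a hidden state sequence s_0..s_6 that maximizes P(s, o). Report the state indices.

path = [0, 2, 3, 3, 3, 3, 3]

t=0: δ = [1.111e-01, 6.250e-02, 6.944e-03, 5.556e-02]  (obs o_0=1)
t=1: δ = [2.315e-03, 4.630e-03, 6.944e-03, 2.315e-03]  ψ = [0, 0, 0, 0]  (obs o_1=2)
t=2: δ = [5.787e-04, 2.572e-04, 9.645e-05, 4.823e-04]  ψ = [2, 1, 2, 2]  (obs o_2=3)
t=3: δ = [1.206e-05, 1.206e-05, 2.411e-05, 6.028e-05]  ψ = [0, 0, 0, 3]  (obs o_3=0)
t=4: δ = [6.698e-07, 2.512e-06, 2.512e-06, 5.023e-06]  ψ = [2, 3, 3, 3]  (obs o_4=5)
t=5: δ = [6.977e-08, 2.093e-07, 2.093e-07, 2.093e-07]  ψ = [2, 3, 3, 3]  (obs o_5=2)
t=6: δ = [5.814e-09, 1.163e-08, 8.721e-09, 1.744e-08]  ψ = [2, 1, 1, 3]  (obs o_6=5)
backtrack: best end state = 3; path = [0, 2, 3, 3, 3, 3, 3]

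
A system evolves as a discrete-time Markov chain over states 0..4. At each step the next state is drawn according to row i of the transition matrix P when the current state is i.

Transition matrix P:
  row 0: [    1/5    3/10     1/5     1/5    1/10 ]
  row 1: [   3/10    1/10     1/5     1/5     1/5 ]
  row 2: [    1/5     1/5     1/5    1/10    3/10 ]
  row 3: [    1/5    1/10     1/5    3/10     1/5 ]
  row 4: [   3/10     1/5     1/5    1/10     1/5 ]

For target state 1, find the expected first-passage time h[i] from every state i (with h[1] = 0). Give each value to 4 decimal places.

h = [4.4181, 0.0000, 4.8330, 5.4418, 4.7953]

First-step conditioning: h[1] = 0; for i ≠ 1, h[i] = 1 + Σ_k P[i][k]·h[k].
  h[0] = 1 + 1/5·h[0] + 1/5·h[2] + 1/5·h[3] + 1/10·h[4]
  h[2] = 1 + 1/5·h[0] + 1/5·h[2] + 1/10·h[3] + 3/10·h[4]
  h[3] = 1 + 1/5·h[0] + 1/5·h[2] + 3/10·h[3] + 1/5·h[4]
  h[4] = 1 + 3/10·h[0] + 1/5·h[2] + 1/10·h[3] + 1/5·h[4]
Solving the 4×4 linear system over states ≠ 1 gives exactly h = [1025/232, 0, 4485/928, 2525/464, 2225/464] (h[1] = 0 is the target).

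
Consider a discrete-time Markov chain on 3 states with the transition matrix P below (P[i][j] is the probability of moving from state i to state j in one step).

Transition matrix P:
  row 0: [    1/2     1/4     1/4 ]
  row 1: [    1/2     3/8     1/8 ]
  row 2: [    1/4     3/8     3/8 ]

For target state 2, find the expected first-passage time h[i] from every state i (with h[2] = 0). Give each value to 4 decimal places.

h = [4.6667, 5.3333, 0.0000]

First-step conditioning: h[2] = 0; for i ≠ 2, h[i] = 1 + Σ_k P[i][k]·h[k].
  h[0] = 1 + 1/2·h[0] + 1/4·h[1]
  h[1] = 1 + 1/2·h[0] + 3/8·h[1]
Solving the 2×2 linear system over states ≠ 2 gives exactly h = [14/3, 16/3, 0] (h[2] = 0 is the target).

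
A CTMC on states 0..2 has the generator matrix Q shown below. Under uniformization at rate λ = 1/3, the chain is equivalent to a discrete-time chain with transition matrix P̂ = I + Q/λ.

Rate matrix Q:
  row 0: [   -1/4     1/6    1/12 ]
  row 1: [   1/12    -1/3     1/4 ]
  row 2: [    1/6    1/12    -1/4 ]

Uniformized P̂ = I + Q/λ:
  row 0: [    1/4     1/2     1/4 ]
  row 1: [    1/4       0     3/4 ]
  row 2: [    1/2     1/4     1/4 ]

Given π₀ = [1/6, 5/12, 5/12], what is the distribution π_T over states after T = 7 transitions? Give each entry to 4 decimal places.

π = [0.3463, 0.2692, 0.3844]

t=0: π = [0.1667, 0.4167, 0.4167]
t=1: π = [0.3542, 0.1875, 0.4583]
t=2: π = [0.3646, 0.2917, 0.3438]
t=3: π = [0.3359, 0.2682, 0.3958]
t=4: π = [0.3490, 0.2669, 0.3841]
t=5: π = [0.3460, 0.2705, 0.3835]
t=6: π = [0.3459, 0.2689, 0.3853]
t=7: π = [0.3463, 0.2692, 0.3844]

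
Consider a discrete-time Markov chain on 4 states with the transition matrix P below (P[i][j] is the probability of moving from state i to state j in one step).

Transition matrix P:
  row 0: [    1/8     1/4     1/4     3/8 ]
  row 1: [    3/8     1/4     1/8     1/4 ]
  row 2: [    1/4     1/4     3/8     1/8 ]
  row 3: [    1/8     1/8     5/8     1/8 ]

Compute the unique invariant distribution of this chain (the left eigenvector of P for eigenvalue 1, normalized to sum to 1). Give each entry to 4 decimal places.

π = [0.2239, 0.2239, 0.3433, 0.2090]

Balance equations π_j = Σ_i π_i·P[i][j]:
  π_0 = 1/8·π_0 + 3/8·π_1 + 1/4·π_2 + 1/8·π_3
  π_1 = 1/4·π_0 + 1/4·π_1 + 1/4·π_2 + 1/8·π_3
  π_2 = 1/4·π_0 + 1/8·π_1 + 3/8·π_2 + 5/8·π_3
  normalize: π_0 + π_1 + π_2 + π_3 = 1
Solving the linear system gives exactly π = [15/67, 15/67, 23/67, 14/67].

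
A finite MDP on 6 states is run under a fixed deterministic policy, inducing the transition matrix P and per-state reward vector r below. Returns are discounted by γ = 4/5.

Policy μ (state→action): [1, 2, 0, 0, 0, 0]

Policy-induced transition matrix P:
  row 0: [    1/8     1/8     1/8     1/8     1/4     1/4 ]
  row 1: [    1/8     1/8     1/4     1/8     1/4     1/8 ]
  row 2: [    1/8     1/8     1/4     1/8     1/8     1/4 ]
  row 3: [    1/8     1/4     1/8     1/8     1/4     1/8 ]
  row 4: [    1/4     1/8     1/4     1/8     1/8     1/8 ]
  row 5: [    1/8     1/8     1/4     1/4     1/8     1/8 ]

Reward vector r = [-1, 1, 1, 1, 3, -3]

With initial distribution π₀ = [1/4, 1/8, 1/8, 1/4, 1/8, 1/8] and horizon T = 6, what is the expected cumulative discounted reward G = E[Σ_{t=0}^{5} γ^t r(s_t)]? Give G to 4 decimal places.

t=0: π = [0.2500, 0.1250, 0.1250, 0.2500, 0.1250, 0.1250], E[r] = 0.2500, γ^t·E[r] = 0.250000, running G = 0.250000
t=1: π = [0.1406, 0.1563, 0.1875, 0.1406, 0.2031, 0.1719], E[r] = 0.4375, γ^t·E[r] = 0.350000, running G = 0.600000
t=2: π = [0.1504, 0.1426, 0.2148, 0.1465, 0.1797, 0.1660], E[r] = 0.3945, γ^t·E[r] = 0.252500, running G = 0.852500
t=3: π = [0.1475, 0.1433, 0.2129, 0.1458, 0.1799, 0.1707], E[r] = 0.3823, γ^t·E[r] = 0.195750, running G = 1.048250
t=4: π = [0.1475, 0.1432, 0.2133, 0.1463, 0.1796, 0.1700], E[r] = 0.3840, γ^t·E[r] = 0.157275, running G = 1.205525
t=5: π = [0.1474, 0.1433, 0.2133, 0.1463, 0.1796, 0.1701], E[r] = 0.3839, γ^t·E[r] = 0.125813, running G = 1.331338

G = 1.3313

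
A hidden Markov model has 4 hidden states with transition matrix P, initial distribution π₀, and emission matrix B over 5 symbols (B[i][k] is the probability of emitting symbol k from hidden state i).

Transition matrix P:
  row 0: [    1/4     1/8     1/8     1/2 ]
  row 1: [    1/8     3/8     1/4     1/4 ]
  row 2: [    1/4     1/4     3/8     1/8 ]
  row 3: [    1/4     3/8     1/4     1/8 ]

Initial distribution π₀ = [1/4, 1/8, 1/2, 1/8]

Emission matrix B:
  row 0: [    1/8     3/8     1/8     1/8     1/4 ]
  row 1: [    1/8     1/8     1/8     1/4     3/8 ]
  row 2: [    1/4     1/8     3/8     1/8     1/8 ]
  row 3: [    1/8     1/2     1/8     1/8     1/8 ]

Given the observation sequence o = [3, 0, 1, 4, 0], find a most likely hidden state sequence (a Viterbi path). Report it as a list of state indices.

path = [2, 0, 3, 1, 2]

t=0: δ = [3.125e-02, 3.125e-02, 6.250e-02, 1.562e-02]  (obs o_0=3)
t=1: δ = [1.953e-03, 1.953e-03, 5.859e-03, 1.953e-03]  ψ = [2, 2, 2, 0]  (obs o_1=0)
t=2: δ = [5.493e-04, 1.831e-04, 2.747e-04, 4.883e-04]  ψ = [2, 2, 2, 0]  (obs o_2=1)
t=3: δ = [3.433e-05, 6.866e-05, 1.526e-05, 3.433e-05]  ψ = [0, 3, 3, 0]  (obs o_3=4)
t=4: δ = [1.073e-06, 3.219e-06, 4.292e-06, 2.146e-06]  ψ = [0, 1, 1, 0]  (obs o_4=0)
backtrack: best end state = 2; path = [2, 0, 3, 1, 2]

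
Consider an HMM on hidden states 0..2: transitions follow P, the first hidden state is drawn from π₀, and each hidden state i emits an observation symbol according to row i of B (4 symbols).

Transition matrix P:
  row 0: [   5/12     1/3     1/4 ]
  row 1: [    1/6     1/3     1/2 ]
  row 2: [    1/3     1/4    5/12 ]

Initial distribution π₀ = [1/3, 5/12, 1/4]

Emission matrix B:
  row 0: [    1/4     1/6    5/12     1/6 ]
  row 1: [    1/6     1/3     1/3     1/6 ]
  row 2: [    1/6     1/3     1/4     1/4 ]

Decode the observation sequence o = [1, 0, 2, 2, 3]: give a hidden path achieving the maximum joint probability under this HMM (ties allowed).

t=0: δ = [5.556e-02, 1.389e-01, 8.333e-02]  (obs o_0=1)
t=1: δ = [6.944e-03, 7.716e-03, 1.157e-02]  ψ = [2, 1, 1]  (obs o_1=0)
t=2: δ = [1.608e-03, 9.645e-04, 1.206e-03]  ψ = [2, 2, 2]  (obs o_2=2)
t=3: δ = [2.791e-04, 1.786e-04, 1.256e-04]  ψ = [0, 0, 2]  (obs o_3=2)
t=4: δ = [1.938e-05, 1.550e-05, 2.233e-05]  ψ = [0, 0, 1]  (obs o_4=3)
backtrack: best end state = 2; path = [1, 2, 0, 1, 2]

path = [1, 2, 0, 1, 2]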